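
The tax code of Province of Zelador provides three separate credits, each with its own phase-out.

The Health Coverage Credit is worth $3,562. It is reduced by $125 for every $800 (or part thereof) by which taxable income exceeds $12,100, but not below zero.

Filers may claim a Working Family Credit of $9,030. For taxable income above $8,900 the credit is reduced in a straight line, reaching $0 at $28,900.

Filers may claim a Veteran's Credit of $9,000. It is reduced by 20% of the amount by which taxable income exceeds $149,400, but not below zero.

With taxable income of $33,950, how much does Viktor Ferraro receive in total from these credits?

Health Coverage Credit: income exceeds $12,100 by $21,850, which is 28 full-or-partial $800 increments; reduction = 28 × $125 = $3,500, leaving $62.
Working Family Credit: $33,950 is at or above $28,900, so the credit is $0.
Veteran's Credit: $33,950 is at or below the $149,400 threshold, so the full $9,000 applies.
Total: $62 + $0 + $9,000 = $9,062.

$9,062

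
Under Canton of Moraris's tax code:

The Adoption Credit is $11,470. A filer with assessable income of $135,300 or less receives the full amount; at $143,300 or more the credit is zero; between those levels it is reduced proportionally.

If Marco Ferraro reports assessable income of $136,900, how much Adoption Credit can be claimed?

$9,176

Adoption Credit: $136,900 is $1,600 into a $8,000 phase-out range, leaving 6,400/8,000 of the credit: $11,470 × 6,400/8,000 = $9,176.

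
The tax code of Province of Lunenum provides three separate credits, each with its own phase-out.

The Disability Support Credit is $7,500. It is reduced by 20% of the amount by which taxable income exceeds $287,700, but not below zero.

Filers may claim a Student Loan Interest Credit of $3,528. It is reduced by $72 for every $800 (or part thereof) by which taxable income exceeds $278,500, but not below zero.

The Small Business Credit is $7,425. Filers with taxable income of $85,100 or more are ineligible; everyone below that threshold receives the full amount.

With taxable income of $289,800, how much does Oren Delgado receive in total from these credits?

Disability Support Credit: 20% of the $2,100 excess over $287,700 is $420; credit = $7,500 − $420 = $7,080.
Student Loan Interest Credit: income exceeds $278,500 by $11,300, which is 15 full-or-partial $800 increments; reduction = 15 × $72 = $1,080, leaving $2,448.
Small Business Credit: $289,800 meets or exceeds the $85,100 cutoff, so the credit is $0.
Total: $7,080 + $2,448 + $0 = $9,528.

$9,528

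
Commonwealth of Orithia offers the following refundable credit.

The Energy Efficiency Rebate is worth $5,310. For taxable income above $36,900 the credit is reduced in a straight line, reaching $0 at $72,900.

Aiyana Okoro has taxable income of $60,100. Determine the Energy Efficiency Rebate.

$1,888

Energy Efficiency Rebate: $60,100 is $23,200 into a $36,000 phase-out range, leaving 12,800/36,000 of the credit: $5,310 × 12,800/36,000 = $1,888.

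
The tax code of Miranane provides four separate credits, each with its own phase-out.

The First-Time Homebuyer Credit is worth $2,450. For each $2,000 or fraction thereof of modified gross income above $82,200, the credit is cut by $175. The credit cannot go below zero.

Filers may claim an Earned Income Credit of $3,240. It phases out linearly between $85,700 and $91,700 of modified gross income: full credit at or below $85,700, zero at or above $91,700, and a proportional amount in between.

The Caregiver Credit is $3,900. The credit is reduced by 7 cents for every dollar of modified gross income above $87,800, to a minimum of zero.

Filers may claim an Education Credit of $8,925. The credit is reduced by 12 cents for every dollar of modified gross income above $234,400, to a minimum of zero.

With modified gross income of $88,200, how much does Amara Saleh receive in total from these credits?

First-Time Homebuyer Credit: income exceeds $82,200 by $6,000, which is 3 full-or-partial $2,000 increments; reduction = 3 × $175 = $525, leaving $1,925.
Earned Income Credit: $88,200 is $2,500 into a $6,000 phase-out range, leaving 3,500/6,000 of the credit: $3,240 × 3,500/6,000 = $1,890.
Caregiver Credit: 7% of the $400 excess over $87,800 is $28; credit = $3,900 − $28 = $3,872.
Education Credit: $88,200 is at or below the $234,400 threshold, so the full $8,925 applies.
Total: $1,925 + $1,890 + $3,872 + $8,925 = $16,612.

$16,612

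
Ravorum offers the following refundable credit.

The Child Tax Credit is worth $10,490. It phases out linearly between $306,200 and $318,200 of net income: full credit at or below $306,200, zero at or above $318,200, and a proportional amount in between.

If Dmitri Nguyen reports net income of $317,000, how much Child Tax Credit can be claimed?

Child Tax Credit: $317,000 is $10,800 into a $12,000 phase-out range, leaving 1,200/12,000 of the credit: $10,490 × 1,200/12,000 = $1,049.

$1,049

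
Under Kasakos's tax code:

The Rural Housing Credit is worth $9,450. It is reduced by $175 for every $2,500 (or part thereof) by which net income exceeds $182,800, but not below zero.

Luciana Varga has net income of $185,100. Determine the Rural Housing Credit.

$9,275

Rural Housing Credit: income exceeds $182,800 by $2,300, which is 1 full-or-partial $2,500 increment; reduction = 1 × $175 = $175, leaving $9,275.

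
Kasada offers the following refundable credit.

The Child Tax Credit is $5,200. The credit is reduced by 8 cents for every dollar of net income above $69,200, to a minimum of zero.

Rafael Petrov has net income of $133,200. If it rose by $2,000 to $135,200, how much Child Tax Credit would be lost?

At $133,200 — 8% of the $64,000 excess over $69,200 is $5,120; credit = $5,200 − $5,120 = $80.
At $135,200 — 8% of the $66,000 excess over $69,200 is $5,280 ≥ base, so the credit is $0.
Lost: $80 − $0 = $80.

$80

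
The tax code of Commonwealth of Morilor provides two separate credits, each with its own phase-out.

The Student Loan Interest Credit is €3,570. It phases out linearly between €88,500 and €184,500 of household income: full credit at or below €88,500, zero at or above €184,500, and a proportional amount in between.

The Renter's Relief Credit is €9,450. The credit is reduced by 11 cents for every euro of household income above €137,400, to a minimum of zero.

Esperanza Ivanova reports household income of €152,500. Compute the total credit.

€8,979

Student Loan Interest Credit: €152,500 is €64,000 into a €96,000 phase-out range, leaving 32,000/96,000 of the credit: €3,570 × 32,000/96,000 = €1,190.
Renter's Relief Credit: 11% of the €15,100 excess over €137,400 is €1,661; credit = €9,450 − €1,661 = €7,789.
Total: €1,190 + €7,789 = €8,979.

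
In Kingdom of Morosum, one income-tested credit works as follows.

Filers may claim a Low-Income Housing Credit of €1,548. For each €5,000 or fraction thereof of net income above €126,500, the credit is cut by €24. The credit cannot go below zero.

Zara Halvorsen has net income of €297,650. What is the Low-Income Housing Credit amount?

Low-Income Housing Credit: income exceeds €126,500 by €171,150, which is 35 full-or-partial €5,000 increments; reduction = 35 × €24 = €840, leaving €708.

€708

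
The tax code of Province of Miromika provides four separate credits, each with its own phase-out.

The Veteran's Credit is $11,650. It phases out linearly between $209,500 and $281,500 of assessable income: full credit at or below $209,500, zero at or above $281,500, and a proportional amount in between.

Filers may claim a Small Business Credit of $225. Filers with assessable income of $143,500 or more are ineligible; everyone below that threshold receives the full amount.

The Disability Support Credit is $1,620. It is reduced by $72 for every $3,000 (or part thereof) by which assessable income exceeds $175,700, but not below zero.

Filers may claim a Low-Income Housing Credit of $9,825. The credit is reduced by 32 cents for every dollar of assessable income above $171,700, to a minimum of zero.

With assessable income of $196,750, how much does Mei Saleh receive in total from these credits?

Veteran's Credit: $196,750 is at or below the $209,500 threshold, so the full $11,650 applies.
Small Business Credit: $196,750 meets or exceeds the $143,500 cutoff, so the credit is $0.
Disability Support Credit: income exceeds $175,700 by $21,050, which is 8 full-or-partial $3,000 increments; reduction = 8 × $72 = $576, leaving $1,044.
Low-Income Housing Credit: 32% of the $25,050 excess over $171,700 is $8,016; credit = $9,825 − $8,016 = $1,809.
Total: $11,650 + $0 + $1,044 + $1,809 = $14,503.

$14,503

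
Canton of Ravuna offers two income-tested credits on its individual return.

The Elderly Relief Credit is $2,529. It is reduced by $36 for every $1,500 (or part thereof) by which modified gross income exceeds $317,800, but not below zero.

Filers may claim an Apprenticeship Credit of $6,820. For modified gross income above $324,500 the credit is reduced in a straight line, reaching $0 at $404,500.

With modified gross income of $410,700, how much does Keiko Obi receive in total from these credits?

$297

Elderly Relief Credit: income exceeds $317,800 by $92,900, which is 62 full-or-partial $1,500 increments; reduction = 62 × $36 = $2,232, leaving $297.
Apprenticeship Credit: $410,700 is at or above $404,500, so the credit is $0.
Total: $297 + $0 = $297.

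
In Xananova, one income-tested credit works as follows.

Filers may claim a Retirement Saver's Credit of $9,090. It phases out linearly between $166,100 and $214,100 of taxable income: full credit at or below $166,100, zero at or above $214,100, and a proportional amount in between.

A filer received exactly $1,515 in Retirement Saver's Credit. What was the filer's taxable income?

$206,100

$1,515 is 1,515/9,090 of the full $9,090, so 7,575/9,090 of the $48,000 range has been used: income = $166,100 + $48,000 × 7,575/9,090 = $206,100.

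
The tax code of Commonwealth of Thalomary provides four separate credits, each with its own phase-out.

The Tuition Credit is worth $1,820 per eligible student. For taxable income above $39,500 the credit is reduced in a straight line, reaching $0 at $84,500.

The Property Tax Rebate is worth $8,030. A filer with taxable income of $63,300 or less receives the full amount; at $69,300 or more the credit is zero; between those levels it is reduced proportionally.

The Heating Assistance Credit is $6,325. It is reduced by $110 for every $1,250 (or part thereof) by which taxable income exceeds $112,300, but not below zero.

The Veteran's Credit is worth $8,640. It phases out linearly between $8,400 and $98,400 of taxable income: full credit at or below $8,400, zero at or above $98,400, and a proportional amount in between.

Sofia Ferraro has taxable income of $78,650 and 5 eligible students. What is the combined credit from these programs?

$9,404

Tuition Credit: base = 5 × $1,820 = $9,100. $78,650 is $39,150 into a $45,000 phase-out range, leaving 5,850/45,000 of the credit: $9,100 × 5,850/45,000 = $1,183.
Property Tax Rebate: $78,650 is at or above $69,300, so the credit is $0.
Heating Assistance Credit: $78,650 is at or below the $112,300 threshold, so the full $6,325 applies.
Veteran's Credit: $78,650 is $70,250 into a $90,000 phase-out range, leaving 19,750/90,000 of the credit: $8,640 × 19,750/90,000 = $1,896.
Total: $1,183 + $0 + $6,325 + $1,896 = $9,404.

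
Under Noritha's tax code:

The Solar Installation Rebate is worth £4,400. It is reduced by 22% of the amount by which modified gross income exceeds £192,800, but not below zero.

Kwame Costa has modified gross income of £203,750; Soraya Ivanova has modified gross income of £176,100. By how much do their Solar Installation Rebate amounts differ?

Kwame (£203,750): Solar Installation Rebate: 22% of the £10,950 excess over £192,800 is £2,409; credit = £4,400 − £2,409 = £1,991.
Soraya (£176,100): Solar Installation Rebate: £176,100 is at or below the £192,800 threshold, so the full £4,400 applies.
Difference: |£1,991 − £4,400| = £2,409.

£2,409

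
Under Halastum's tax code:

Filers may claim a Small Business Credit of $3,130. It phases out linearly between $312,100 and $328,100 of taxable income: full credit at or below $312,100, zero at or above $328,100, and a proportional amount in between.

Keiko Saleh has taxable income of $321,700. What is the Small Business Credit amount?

Small Business Credit: $321,700 is $9,600 into a $16,000 phase-out range, leaving 6,400/16,000 of the credit: $3,130 × 6,400/16,000 = $1,252.

$1,252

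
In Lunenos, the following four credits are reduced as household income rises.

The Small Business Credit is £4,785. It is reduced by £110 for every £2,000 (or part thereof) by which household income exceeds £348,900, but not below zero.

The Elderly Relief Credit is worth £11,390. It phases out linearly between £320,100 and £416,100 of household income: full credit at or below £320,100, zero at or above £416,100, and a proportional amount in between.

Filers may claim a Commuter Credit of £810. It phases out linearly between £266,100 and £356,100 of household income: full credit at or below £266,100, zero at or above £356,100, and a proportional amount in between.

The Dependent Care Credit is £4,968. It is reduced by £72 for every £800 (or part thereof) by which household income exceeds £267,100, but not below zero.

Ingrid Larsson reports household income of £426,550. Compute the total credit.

£495

Small Business Credit: income exceeds £348,900 by £77,650, which is 39 full-or-partial £2,000 increments; reduction = 39 × £110 = £4,290, leaving £495.
Elderly Relief Credit: £426,550 is at or above £416,100, so the credit is £0.
Commuter Credit: £426,550 is at or above £356,100, so the credit is £0.
Dependent Care Credit: income exceeds £267,100 by £159,450 → 200 increments × £72 = £14,400 ≥ base, so the credit is £0.
Total: £495 + £0 + £0 + £0 = £495.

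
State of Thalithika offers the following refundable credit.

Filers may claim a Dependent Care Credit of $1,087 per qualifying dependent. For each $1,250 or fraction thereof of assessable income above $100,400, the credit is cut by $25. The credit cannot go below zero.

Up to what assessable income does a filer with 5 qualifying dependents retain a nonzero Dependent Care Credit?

$371,650

Full credit = 5 × $1,087 = $5,435.
After 217 increments the reduction is 217 × $25 = $5,425, leaving $10; one more increment wipes it out. Increment 217 ends at excess 217 × $1,250 = $271,250, so the highest qualifying income is $100,400 + $271,250 = $371,650.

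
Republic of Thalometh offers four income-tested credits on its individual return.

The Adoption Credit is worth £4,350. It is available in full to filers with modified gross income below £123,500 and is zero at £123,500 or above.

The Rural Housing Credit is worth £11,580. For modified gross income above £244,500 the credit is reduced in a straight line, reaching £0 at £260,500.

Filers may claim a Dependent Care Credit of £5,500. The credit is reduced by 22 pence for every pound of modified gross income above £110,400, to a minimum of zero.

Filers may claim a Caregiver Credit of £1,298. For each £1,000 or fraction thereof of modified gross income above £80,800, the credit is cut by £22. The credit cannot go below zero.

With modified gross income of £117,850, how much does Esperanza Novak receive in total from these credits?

£20,253

Adoption Credit: £117,850 is below the £123,500 cutoff, so the full £4,350 applies.
Rural Housing Credit: £117,850 is at or below the £244,500 threshold, so the full £11,580 applies.
Dependent Care Credit: 22% of the £7,450 excess over £110,400 is £1,639; credit = £5,500 − £1,639 = £3,861.
Caregiver Credit: income exceeds £80,800 by £37,050, which is 38 full-or-partial £1,000 increments; reduction = 38 × £22 = £836, leaving £462.
Total: £4,350 + £11,580 + £3,861 + £462 = £20,253.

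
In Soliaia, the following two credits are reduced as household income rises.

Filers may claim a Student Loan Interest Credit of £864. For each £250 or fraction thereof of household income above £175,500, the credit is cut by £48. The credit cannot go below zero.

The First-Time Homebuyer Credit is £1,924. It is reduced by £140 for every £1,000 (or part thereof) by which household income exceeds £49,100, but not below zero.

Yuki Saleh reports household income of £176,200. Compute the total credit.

Student Loan Interest Credit: income exceeds £175,500 by £700, which is 3 full-or-partial £250 increments; reduction = 3 × £48 = £144, leaving £720.
First-Time Homebuyer Credit: income exceeds £49,100 by £127,100 → 128 increments × £140 = £17,920 ≥ base, so the credit is £0.
Total: £720 + £0 = £720.

£720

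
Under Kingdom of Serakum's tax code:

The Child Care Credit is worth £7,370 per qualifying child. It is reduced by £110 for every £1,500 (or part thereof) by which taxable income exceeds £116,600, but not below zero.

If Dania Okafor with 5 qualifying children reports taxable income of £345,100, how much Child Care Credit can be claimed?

£20,020

Child Care Credit: base = 5 × £7,370 = £36,850. income exceeds £116,600 by £228,500, which is 153 full-or-partial £1,500 increments; reduction = 153 × £110 = £16,830, leaving £20,020.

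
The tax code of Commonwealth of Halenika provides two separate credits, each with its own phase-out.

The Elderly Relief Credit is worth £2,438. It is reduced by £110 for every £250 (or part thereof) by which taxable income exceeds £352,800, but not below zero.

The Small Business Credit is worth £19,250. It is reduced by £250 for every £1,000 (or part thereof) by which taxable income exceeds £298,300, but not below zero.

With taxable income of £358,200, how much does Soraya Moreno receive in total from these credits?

Elderly Relief Credit: income exceeds £352,800 by £5,400, which is 22 full-or-partial £250 increments; reduction = 22 × £110 = £2,420, leaving £18.
Small Business Credit: income exceeds £298,300 by £59,900, which is 60 full-or-partial £1,000 increments; reduction = 60 × £250 = £15,000, leaving £4,250.
Total: £18 + £4,250 = £4,268.

£4,268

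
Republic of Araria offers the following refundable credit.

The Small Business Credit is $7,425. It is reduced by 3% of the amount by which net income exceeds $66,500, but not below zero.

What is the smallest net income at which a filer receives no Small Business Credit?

$314,000

The credit falls by 3% of each dollar above $66,500, so it reaches zero when the excess is $7,425 / 3% = $247,500: income = $66,500 + $247,500 = $314,000.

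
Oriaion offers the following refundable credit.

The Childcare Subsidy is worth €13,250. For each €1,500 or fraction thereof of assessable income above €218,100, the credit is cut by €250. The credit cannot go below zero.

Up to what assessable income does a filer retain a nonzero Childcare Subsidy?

After 52 increments the reduction is 52 × €250 = €13,000, leaving €250; one more increment wipes it out. Increment 52 ends at excess 52 × €1,500 = €78,000, so the highest qualifying income is €218,100 + €78,000 = €296,100.

€296,100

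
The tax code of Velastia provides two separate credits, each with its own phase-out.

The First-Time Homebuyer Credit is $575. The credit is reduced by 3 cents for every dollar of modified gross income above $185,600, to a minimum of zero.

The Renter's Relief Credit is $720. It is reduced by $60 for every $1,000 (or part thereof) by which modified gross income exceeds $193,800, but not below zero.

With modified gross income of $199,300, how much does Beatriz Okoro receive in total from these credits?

First-Time Homebuyer Credit: 3% of the $13,700 excess over $185,600 is $411; credit = $575 − $411 = $164.
Renter's Relief Credit: income exceeds $193,800 by $5,500, which is 6 full-or-partial $1,000 increments; reduction = 6 × $60 = $360, leaving $360.
Total: $164 + $360 = $524.

$524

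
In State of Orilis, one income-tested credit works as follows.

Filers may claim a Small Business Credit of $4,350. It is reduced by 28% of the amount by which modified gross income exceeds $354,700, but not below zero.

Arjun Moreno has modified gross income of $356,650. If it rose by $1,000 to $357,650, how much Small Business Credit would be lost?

$280

At $356,650 — 28% of the $1,950 excess over $354,700 is $546; credit = $4,350 − $546 = $3,804.
At $357,650 — 28% of the $2,950 excess over $354,700 is $826; credit = $4,350 − $826 = $3,524.
Lost: $3,804 − $3,524 = $280.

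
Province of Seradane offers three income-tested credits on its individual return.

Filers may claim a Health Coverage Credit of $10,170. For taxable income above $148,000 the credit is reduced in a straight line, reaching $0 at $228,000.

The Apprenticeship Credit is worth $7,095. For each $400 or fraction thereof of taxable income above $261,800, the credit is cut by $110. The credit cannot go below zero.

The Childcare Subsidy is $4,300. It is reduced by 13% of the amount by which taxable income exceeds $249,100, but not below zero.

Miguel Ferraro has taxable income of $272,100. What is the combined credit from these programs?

$5,545

Health Coverage Credit: $272,100 is at or above $228,000, so the credit is $0.
Apprenticeship Credit: income exceeds $261,800 by $10,300, which is 26 full-or-partial $400 increments; reduction = 26 × $110 = $2,860, leaving $4,235.
Childcare Subsidy: 13% of the $23,000 excess over $249,100 is $2,990; credit = $4,300 − $2,990 = $1,310.
Total: $0 + $4,235 + $1,310 = $5,545.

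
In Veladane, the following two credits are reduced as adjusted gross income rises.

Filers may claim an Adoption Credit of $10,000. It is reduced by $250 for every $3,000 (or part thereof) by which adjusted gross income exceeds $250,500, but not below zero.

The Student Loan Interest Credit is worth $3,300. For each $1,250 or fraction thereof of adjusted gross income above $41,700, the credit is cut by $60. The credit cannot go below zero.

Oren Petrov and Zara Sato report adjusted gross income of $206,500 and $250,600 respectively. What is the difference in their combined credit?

$250

Oren ($206,500): Adoption Credit: $206,500 is at or below the $250,500 threshold, so the full $10,000 applies. Student Loan Interest Credit: income exceeds $41,700 by $164,800 → 132 increments × $60 = $7,920 ≥ base, so the credit is $0. total $10,000 + $0 = $10,000
Zara ($250,600): Adoption Credit: income exceeds $250,500 by $100, which is 1 full-or-partial $3,000 increment; reduction = 1 × $250 = $250, leaving $9,750. Student Loan Interest Credit: income exceeds $41,700 by $208,900 → 168 increments × $60 = $10,080 ≥ base, so the credit is $0. total $9,750 + $0 = $9,750
Difference: |$10,000 − $9,750| = $250.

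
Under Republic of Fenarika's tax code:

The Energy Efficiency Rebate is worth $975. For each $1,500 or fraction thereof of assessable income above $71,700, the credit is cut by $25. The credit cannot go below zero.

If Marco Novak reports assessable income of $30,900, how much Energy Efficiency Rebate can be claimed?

Energy Efficiency Rebate: $30,900 is at or below the $71,700 threshold, so the full $975 applies.

$975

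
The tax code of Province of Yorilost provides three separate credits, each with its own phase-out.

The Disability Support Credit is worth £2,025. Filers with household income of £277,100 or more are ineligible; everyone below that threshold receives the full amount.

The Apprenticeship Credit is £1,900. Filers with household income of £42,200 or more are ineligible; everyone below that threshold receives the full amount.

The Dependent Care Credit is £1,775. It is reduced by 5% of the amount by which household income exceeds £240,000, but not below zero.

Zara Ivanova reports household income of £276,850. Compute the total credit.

£2,025

Disability Support Credit: £276,850 is below the £277,100 cutoff, so the full £2,025 applies.
Apprenticeship Credit: £276,850 meets or exceeds the £42,200 cutoff, so the credit is £0.
Dependent Care Credit: 5% of the £36,850 excess over £240,000 is £1,842.50 ≥ base, so the credit is £0.
Total: £2,025 + £0 + £0 = £2,025.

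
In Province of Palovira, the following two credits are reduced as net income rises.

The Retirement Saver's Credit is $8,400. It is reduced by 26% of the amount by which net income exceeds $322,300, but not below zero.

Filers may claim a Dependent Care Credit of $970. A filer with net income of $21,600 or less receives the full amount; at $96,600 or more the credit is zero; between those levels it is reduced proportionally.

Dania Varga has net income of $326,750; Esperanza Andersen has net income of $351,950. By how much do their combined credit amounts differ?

Dania ($326,750): Retirement Saver's Credit: 26% of the $4,450 excess over $322,300 is $1,157; credit = $8,400 − $1,157 = $7,243. Dependent Care Credit: $326,750 is at or above $96,600, so the credit is $0. total $7,243 + $0 = $7,243
Esperanza ($351,950): Retirement Saver's Credit: 26% of the $29,650 excess over $322,300 is $7,709; credit = $8,400 − $7,709 = $691. Dependent Care Credit: $351,950 is at or above $96,600, so the credit is $0. total $691 + $0 = $691
Difference: |$7,243 − $691| = $6,552.

$6,552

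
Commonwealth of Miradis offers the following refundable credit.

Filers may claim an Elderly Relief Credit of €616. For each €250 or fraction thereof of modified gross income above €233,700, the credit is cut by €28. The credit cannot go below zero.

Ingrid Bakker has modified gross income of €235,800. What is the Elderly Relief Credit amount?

€364

Elderly Relief Credit: income exceeds €233,700 by €2,100, which is 9 full-or-partial €250 increments; reduction = 9 × €28 = €252, leaving €364.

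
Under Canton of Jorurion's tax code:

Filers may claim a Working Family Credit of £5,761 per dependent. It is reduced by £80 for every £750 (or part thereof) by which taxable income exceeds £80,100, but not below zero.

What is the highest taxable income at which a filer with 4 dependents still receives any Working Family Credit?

£296,100

Full credit = 4 × £5,761 = £23,044.
After 288 increments the reduction is 288 × £80 = £23,040, leaving £4; one more increment wipes it out. Increment 288 ends at excess 288 × £750 = £216,000, so the highest qualifying income is £80,100 + £216,000 = £296,100.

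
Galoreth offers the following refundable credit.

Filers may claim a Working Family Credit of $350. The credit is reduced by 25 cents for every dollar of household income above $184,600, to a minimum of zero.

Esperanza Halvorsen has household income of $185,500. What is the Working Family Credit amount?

$125

Working Family Credit: 25% of the $900 excess over $184,600 is $225; credit = $350 − $225 = $125.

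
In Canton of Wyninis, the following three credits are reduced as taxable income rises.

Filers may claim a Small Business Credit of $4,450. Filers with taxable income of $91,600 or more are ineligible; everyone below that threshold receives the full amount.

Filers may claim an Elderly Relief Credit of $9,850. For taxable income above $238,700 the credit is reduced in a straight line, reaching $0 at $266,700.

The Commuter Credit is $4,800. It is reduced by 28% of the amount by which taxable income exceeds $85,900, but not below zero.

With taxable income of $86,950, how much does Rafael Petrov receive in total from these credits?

$18,806

Small Business Credit: $86,950 is below the $91,600 cutoff, so the full $4,450 applies.
Elderly Relief Credit: $86,950 is at or below the $238,700 threshold, so the full $9,850 applies.
Commuter Credit: 28% of the $1,050 excess over $85,900 is $294; credit = $4,800 − $294 = $4,506.
Total: $4,450 + $9,850 + $4,506 = $18,806.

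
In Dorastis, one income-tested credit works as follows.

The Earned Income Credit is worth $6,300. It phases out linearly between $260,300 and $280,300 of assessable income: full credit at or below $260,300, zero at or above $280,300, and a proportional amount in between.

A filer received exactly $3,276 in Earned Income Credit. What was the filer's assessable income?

$269,900

$3,276 is 3,276/6,300 of the full $6,300, so 3,024/6,300 of the $20,000 range has been used: income = $260,300 + $20,000 × 3,024/6,300 = $269,900.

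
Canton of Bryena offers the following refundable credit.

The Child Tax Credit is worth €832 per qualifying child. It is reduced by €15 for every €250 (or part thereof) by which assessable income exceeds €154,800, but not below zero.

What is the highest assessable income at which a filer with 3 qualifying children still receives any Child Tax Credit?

€196,300

Full credit = 3 × €832 = €2,496.
After 166 increments the reduction is 166 × €15 = €2,490, leaving €6; one more increment wipes it out. Increment 166 ends at excess 166 × €250 = €41,500, so the highest qualifying income is €154,800 + €41,500 = €196,300.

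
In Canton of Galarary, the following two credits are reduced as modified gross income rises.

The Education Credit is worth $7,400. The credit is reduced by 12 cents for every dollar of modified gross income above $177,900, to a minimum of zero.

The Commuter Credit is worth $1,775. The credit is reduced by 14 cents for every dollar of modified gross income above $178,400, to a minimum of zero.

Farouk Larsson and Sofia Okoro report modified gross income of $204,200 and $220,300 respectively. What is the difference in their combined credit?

$1,932

Farouk ($204,200): Education Credit: 12% of the $26,300 excess over $177,900 is $3,156; credit = $7,400 − $3,156 = $4,244. Commuter Credit: 14% of the $25,800 excess over $178,400 is $3,612 ≥ base, so the credit is $0. total $4,244 + $0 = $4,244
Sofia ($220,300): Education Credit: 12% of the $42,400 excess over $177,900 is $5,088; credit = $7,400 − $5,088 = $2,312. Commuter Credit: 14% of the $41,900 excess over $178,400 is $5,866 ≥ base, so the credit is $0. total $2,312 + $0 = $2,312
Difference: |$4,244 − $2,312| = $1,932.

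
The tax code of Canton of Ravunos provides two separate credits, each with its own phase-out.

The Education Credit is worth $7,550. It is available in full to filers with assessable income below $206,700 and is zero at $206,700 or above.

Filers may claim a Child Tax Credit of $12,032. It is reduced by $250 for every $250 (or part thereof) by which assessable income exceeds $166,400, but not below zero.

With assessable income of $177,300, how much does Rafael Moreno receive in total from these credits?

Education Credit: $177,300 is below the $206,700 cutoff, so the full $7,550 applies.
Child Tax Credit: income exceeds $166,400 by $10,900, which is 44 full-or-partial $250 increments; reduction = 44 × $250 = $11,000, leaving $1,032.
Total: $7,550 + $1,032 = $8,582.

$8,582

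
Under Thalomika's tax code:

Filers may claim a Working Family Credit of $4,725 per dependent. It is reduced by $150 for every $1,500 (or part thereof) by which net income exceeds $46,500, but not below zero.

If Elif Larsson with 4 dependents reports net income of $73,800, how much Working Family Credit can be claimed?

$16,050

Working Family Credit: base = 4 × $4,725 = $18,900. income exceeds $46,500 by $27,300, which is 19 full-or-partial $1,500 increments; reduction = 19 × $150 = $2,850, leaving $16,050.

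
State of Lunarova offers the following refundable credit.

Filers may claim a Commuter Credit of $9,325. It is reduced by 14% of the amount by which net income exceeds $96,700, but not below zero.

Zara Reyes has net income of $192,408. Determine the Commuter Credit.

$0

Commuter Credit: 14% of the $95,708 excess over $96,700 is $13,399.12 ≥ base, so the credit is $0.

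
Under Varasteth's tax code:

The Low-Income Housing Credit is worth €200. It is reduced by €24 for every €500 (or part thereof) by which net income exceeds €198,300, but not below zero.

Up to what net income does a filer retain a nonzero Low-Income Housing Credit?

After 8 increments the reduction is 8 × €24 = €192, leaving €8; one more increment wipes it out. Increment 8 ends at excess 8 × €500 = €4,000, so the highest qualifying income is €198,300 + €4,000 = €202,300.

€202,300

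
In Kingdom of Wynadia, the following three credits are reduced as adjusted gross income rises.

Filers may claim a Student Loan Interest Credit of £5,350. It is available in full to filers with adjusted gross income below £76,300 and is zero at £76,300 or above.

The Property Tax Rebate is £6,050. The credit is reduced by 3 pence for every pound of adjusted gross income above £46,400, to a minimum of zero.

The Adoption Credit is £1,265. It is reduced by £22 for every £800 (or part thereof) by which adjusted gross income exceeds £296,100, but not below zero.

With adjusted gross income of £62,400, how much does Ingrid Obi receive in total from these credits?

£12,185

Student Loan Interest Credit: £62,400 is below the £76,300 cutoff, so the full £5,350 applies.
Property Tax Rebate: 3% of the £16,000 excess over £46,400 is £480; credit = £6,050 − £480 = £5,570.
Adoption Credit: £62,400 is at or below the £296,100 threshold, so the full £1,265 applies.
Total: £5,350 + £5,570 + £1,265 = £12,185.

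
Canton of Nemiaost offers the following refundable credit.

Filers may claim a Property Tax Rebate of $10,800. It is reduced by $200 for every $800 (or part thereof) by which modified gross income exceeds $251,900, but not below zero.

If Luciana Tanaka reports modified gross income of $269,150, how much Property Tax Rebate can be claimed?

Property Tax Rebate: income exceeds $251,900 by $17,250, which is 22 full-or-partial $800 increments; reduction = 22 × $200 = $4,400, leaving $6,400.

$6,400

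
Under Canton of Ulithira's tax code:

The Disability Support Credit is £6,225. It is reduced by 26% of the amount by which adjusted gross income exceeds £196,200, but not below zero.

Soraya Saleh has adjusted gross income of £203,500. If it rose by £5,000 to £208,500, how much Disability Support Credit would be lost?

At £203,500 — 26% of the £7,300 excess over £196,200 is £1,898; credit = £6,225 − £1,898 = £4,327.
At £208,500 — 26% of the £12,300 excess over £196,200 is £3,198; credit = £6,225 − £3,198 = £3,027.
Lost: £4,327 − £3,027 = £1,300.

£1,300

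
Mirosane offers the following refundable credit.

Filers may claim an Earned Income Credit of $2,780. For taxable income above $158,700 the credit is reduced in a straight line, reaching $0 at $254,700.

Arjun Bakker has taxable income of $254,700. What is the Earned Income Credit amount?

$0

Earned Income Credit: $254,700 is at or above $254,700, so the credit is $0.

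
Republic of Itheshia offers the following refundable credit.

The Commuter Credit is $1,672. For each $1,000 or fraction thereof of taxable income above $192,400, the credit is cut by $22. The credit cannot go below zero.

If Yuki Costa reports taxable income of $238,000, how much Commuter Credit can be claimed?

$660

Commuter Credit: income exceeds $192,400 by $45,600, which is 46 full-or-partial $1,000 increments; reduction = 46 × $22 = $1,012, leaving $660.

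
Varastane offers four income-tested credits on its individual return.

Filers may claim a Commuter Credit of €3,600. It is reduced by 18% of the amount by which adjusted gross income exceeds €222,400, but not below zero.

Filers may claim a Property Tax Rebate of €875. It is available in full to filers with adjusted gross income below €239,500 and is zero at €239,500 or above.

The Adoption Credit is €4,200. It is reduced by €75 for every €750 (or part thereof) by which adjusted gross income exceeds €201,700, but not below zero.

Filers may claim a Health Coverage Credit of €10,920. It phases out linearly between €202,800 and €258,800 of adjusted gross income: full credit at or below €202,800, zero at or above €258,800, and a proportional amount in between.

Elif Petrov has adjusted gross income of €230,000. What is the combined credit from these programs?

Commuter Credit: 18% of the €7,600 excess over €222,400 is €1,368; credit = €3,600 − €1,368 = €2,232.
Property Tax Rebate: €230,000 is below the €239,500 cutoff, so the full €875 applies.
Adoption Credit: income exceeds €201,700 by €28,300, which is 38 full-or-partial €750 increments; reduction = 38 × €75 = €2,850, leaving €1,350.
Health Coverage Credit: €230,000 is €27,200 into a €56,000 phase-out range, leaving 28,800/56,000 of the credit: €10,920 × 28,800/56,000 = €5,616.
Total: €2,232 + €875 + €1,350 + €5,616 = €10,073.

€10,073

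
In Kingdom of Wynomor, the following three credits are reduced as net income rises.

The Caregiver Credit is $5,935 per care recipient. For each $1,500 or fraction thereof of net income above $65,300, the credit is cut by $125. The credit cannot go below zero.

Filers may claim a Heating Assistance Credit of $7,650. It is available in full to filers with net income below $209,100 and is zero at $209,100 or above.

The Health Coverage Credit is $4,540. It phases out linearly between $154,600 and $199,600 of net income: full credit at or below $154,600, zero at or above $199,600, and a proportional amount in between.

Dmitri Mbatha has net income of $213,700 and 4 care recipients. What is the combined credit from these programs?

Caregiver Credit: base = 4 × $5,935 = $23,740. income exceeds $65,300 by $148,400, which is 99 full-or-partial $1,500 increments; reduction = 99 × $125 = $12,375, leaving $11,365.
Heating Assistance Credit: $213,700 meets or exceeds the $209,100 cutoff, so the credit is $0.
Health Coverage Credit: $213,700 is at or above $199,600, so the credit is $0.
Total: $11,365 + $0 + $0 = $11,365.

$11,365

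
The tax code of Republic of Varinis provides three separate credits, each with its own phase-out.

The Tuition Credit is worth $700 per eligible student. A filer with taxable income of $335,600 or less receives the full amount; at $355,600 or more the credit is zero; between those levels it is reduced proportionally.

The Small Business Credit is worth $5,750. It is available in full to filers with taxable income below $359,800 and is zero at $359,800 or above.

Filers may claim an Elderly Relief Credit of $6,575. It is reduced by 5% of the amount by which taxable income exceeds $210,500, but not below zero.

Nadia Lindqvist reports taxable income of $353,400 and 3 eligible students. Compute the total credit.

Tuition Credit: base = 3 × $700 = $2,100. $353,400 is $17,800 into a $20,000 phase-out range, leaving 2,200/20,000 of the credit: $2,100 × 2,200/20,000 = $231.
Small Business Credit: $353,400 is below the $359,800 cutoff, so the full $5,750 applies.
Elderly Relief Credit: 5% of the $142,900 excess over $210,500 is $7,145 ≥ base, so the credit is $0.
Total: $231 + $5,750 + $0 = $5,981.

$5,981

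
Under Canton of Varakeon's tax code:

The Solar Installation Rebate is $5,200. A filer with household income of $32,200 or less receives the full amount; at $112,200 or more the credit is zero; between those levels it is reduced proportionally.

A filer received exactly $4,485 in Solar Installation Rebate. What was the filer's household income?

$4,485 is 4,485/5,200 of the full $5,200, so 715/5,200 of the $80,000 range has been used: income = $32,200 + $80,000 × 715/5,200 = $43,200.

$43,200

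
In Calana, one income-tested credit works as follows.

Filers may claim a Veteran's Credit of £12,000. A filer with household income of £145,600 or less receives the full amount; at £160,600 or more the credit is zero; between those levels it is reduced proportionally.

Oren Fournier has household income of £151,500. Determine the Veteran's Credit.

£7,280

Veteran's Credit: £151,500 is £5,900 into a £15,000 phase-out range, leaving 9,100/15,000 of the credit: £12,000 × 9,100/15,000 = £7,280.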